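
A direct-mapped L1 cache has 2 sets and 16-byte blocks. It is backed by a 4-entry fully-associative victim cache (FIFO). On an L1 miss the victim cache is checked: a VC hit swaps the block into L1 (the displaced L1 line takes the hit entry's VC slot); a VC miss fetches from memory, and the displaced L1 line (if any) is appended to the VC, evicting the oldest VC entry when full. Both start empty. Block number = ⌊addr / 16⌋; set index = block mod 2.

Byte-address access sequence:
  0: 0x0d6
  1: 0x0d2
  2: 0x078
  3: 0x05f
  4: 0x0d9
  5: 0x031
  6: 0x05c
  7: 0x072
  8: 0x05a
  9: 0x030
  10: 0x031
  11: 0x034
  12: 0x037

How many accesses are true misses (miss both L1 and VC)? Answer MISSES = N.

0: 0xd6 (blk 13, set 1) → MISS  vc=[]
1: 0xd2 (blk 13, set 1) → L1-HIT  vc=[]
2: 0x78 (blk 7, set 1) → MISS  vc=[13]
3: 0x5f (blk 5, set 1) → MISS  vc=[13, 7]
4: 0xd9 (blk 13, set 1) → VC-HIT  vc=[5, 7]
5: 0x31 (blk 3, set 1) → MISS  vc=[5, 7, 13]
6: 0x5c (blk 5, set 1) → VC-HIT  vc=[3, 7, 13]
7: 0x72 (blk 7, set 1) → VC-HIT  vc=[3, 5, 13]
8: 0x5a (blk 5, set 1) → VC-HIT  vc=[3, 7, 13]
9: 0x30 (blk 3, set 1) → VC-HIT  vc=[5, 7, 13]
10: 0x31 (blk 3, set 1) → L1-HIT  vc=[5, 7, 13]
11: 0x34 (blk 3, set 1) → L1-HIT  vc=[5, 7, 13]
12: 0x37 (blk 3, set 1) → L1-HIT  vc=[5, 7, 13]

MISSES = 4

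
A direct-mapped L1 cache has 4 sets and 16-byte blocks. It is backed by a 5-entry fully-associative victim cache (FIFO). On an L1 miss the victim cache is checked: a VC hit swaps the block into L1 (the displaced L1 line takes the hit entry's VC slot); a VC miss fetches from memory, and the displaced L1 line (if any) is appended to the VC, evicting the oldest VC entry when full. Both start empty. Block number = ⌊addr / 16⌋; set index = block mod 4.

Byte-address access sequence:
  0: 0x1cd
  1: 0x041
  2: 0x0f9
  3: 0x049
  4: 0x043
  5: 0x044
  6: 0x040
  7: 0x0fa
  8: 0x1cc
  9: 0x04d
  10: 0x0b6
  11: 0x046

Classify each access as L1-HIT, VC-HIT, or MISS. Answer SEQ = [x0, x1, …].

#0 0x1cd→b28/s0 MISS; vc=[]
#1 0x41→b4/s0 MISS; vc=[28]
#2 0xf9→b15/s3 MISS; vc=[28]
#3 0x49→b4/s0 L1-HIT; vc=[28]
#4 0x43→b4/s0 L1-HIT; vc=[28]
#5 0x44→b4/s0 L1-HIT; vc=[28]
#6 0x40→b4/s0 L1-HIT; vc=[28]
#7 0xfa→b15/s3 L1-HIT; vc=[28]
#8 0x1cc→b28/s0 VC-HIT; vc=[4]
#9 0x4d→b4/s0 VC-HIT; vc=[28]
#10 0xb6→b11/s3 MISS; vc=[28,15]
#11 0x46→b4/s0 L1-HIT; vc=[28,15]

SEQ = [MISS, MISS, MISS, L1-HIT, L1-HIT, L1-HIT, L1-HIT, L1-HIT, VC-HIT, VC-HIT, MISS, L1-HIT]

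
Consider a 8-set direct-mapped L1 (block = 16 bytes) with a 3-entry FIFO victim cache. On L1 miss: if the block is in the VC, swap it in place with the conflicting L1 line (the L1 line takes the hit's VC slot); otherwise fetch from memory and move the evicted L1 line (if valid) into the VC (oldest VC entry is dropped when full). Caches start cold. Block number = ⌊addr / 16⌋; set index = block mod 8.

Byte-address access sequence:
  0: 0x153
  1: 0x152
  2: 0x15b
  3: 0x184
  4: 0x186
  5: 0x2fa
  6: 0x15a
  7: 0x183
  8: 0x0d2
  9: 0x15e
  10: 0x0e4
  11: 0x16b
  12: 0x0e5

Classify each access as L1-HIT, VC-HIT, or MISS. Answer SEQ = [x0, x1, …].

0: 0x153 (blk 21, set 5) → MISS  vc=[]
1: 0x152 (blk 21, set 5) → L1-HIT  vc=[]
2: 0x15b (blk 21, set 5) → L1-HIT  vc=[]
3: 0x184 (blk 24, set 0) → MISS  vc=[]
4: 0x186 (blk 24, set 0) → L1-HIT  vc=[]
5: 0x2fa (blk 47, set 7) → MISS  vc=[]
6: 0x15a (blk 21, set 5) → L1-HIT  vc=[]
7: 0x183 (blk 24, set 0) → L1-HIT  vc=[]
8: 0xd2 (blk 13, set 5) → MISS  vc=[21]
9: 0x15e (blk 21, set 5) → VC-HIT  vc=[13]
10: 0xe4 (blk 14, set 6) → MISS  vc=[13]
11: 0x16b (blk 22, set 6) → MISS  vc=[13, 14]
12: 0xe5 (blk 14, set 6) → VC-HIT  vc=[13, 22]

SEQ = [MISS, L1-HIT, L1-HIT, MISS, L1-HIT, MISS, L1-HIT, L1-HIT, MISS, VC-HIT, MISS, MISS, VC-HIT]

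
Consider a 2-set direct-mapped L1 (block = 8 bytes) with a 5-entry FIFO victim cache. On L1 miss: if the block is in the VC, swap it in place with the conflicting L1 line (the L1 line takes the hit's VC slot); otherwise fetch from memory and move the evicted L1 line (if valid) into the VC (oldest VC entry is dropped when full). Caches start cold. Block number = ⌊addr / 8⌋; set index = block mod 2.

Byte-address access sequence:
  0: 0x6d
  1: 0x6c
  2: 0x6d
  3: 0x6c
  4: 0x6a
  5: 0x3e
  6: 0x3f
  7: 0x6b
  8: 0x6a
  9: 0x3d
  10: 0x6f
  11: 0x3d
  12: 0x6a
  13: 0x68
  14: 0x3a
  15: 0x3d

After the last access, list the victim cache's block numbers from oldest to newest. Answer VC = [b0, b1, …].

VC = [13]

#0 0x6d→b13/s1 MISS; vc=[]
#1 0x6c→b13/s1 L1-HIT; vc=[]
#2 0x6d→b13/s1 L1-HIT; vc=[]
#3 0x6c→b13/s1 L1-HIT; vc=[]
#4 0x6a→b13/s1 L1-HIT; vc=[]
#5 0x3e→b7/s1 MISS; vc=[13]
#6 0x3f→b7/s1 L1-HIT; vc=[13]
#7 0x6b→b13/s1 VC-HIT; vc=[7]
#8 0x6a→b13/s1 L1-HIT; vc=[7]
#9 0x3d→b7/s1 VC-HIT; vc=[13]
#10 0x6f→b13/s1 VC-HIT; vc=[7]
#11 0x3d→b7/s1 VC-HIT; vc=[13]
#12 0x6a→b13/s1 VC-HIT; vc=[7]
#13 0x68→b13/s1 L1-HIT; vc=[7]
#14 0x3a→b7/s1 VC-HIT; vc=[13]
#15 0x3d→b7/s1 L1-HIT; vc=[13]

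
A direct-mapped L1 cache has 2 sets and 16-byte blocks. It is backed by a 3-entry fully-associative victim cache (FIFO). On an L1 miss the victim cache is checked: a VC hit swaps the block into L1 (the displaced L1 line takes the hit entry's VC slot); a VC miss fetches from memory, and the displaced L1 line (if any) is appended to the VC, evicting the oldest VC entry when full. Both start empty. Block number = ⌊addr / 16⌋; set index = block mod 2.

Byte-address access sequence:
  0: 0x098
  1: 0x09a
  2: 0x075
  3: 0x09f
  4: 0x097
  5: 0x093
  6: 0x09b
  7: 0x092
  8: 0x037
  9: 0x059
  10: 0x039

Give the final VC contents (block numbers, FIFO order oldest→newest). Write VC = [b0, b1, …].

VC = [7, 9, 5]

#0 0x98→b9/s1 MISS; vc=[]
#1 0x9a→b9/s1 L1-HIT; vc=[]
#2 0x75→b7/s1 MISS; vc=[9]
#3 0x9f→b9/s1 VC-HIT; vc=[7]
#4 0x97→b9/s1 L1-HIT; vc=[7]
#5 0x93→b9/s1 L1-HIT; vc=[7]
#6 0x9b→b9/s1 L1-HIT; vc=[7]
#7 0x92→b9/s1 L1-HIT; vc=[7]
#8 0x37→b3/s1 MISS; vc=[7,9]
#9 0x59→b5/s1 MISS; vc=[7,9,3]
#10 0x39→b3/s1 VC-HIT; vc=[7,9,5]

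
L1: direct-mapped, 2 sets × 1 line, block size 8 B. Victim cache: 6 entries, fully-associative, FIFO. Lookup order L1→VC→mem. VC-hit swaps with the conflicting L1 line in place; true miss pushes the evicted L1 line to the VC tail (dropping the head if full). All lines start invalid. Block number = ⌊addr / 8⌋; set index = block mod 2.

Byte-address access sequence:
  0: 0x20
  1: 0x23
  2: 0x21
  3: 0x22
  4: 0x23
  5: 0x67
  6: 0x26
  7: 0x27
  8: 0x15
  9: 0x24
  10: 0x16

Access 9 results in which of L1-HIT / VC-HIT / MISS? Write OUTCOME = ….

OUTCOME = VC-HIT

0: 0x20 (blk 4, set 0) → MISS  vc=[]
1: 0x23 (blk 4, set 0) → L1-HIT  vc=[]
2: 0x21 (blk 4, set 0) → L1-HIT  vc=[]
3: 0x22 (blk 4, set 0) → L1-HIT  vc=[]
4: 0x23 (blk 4, set 0) → L1-HIT  vc=[]
5: 0x67 (blk 12, set 0) → MISS  vc=[4]
6: 0x26 (blk 4, set 0) → VC-HIT  vc=[12]
7: 0x27 (blk 4, set 0) → L1-HIT  vc=[12]
8: 0x15 (blk 2, set 0) → MISS  vc=[12, 4]
9: 0x24 (blk 4, set 0) → VC-HIT  vc=[12, 2]
10: 0x16 (blk 2, set 0) → VC-HIT  vc=[12, 4]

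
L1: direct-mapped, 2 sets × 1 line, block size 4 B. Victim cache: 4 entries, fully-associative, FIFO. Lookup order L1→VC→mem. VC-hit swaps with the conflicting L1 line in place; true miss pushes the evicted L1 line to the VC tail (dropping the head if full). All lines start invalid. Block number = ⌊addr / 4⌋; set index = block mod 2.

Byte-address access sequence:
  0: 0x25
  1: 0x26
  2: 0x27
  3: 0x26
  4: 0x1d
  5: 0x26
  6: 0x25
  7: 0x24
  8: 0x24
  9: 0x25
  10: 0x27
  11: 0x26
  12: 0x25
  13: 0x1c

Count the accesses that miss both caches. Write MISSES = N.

MISSES = 2

#0 0x25→b9/s1 MISS; vc=[]
#1 0x26→b9/s1 L1-HIT; vc=[]
#2 0x27→b9/s1 L1-HIT; vc=[]
#3 0x26→b9/s1 L1-HIT; vc=[]
#4 0x1d→b7/s1 MISS; vc=[9]
#5 0x26→b9/s1 VC-HIT; vc=[7]
#6 0x25→b9/s1 L1-HIT; vc=[7]
#7 0x24→b9/s1 L1-HIT; vc=[7]
#8 0x24→b9/s1 L1-HIT; vc=[7]
#9 0x25→b9/s1 L1-HIT; vc=[7]
#10 0x27→b9/s1 L1-HIT; vc=[7]
#11 0x26→b9/s1 L1-HIT; vc=[7]
#12 0x25→b9/s1 L1-HIT; vc=[7]
#13 0x1c→b7/s1 VC-HIT; vc=[9]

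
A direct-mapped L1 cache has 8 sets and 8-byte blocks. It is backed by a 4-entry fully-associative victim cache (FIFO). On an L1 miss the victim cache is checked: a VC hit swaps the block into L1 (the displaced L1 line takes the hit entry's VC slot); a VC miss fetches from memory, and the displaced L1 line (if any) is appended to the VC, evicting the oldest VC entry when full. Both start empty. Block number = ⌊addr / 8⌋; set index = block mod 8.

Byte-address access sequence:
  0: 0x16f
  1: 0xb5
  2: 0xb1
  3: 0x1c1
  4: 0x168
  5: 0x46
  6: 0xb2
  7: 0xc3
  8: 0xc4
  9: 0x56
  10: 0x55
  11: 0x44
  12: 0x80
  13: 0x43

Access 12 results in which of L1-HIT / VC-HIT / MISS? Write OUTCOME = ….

OUTCOME = MISS

0: 0x16f (blk 45, set 5) → MISS  vc=[]
1: 0xb5 (blk 22, set 6) → MISS  vc=[]
2: 0xb1 (blk 22, set 6) → L1-HIT  vc=[]
3: 0x1c1 (blk 56, set 0) → MISS  vc=[]
4: 0x168 (blk 45, set 5) → L1-HIT  vc=[]
5: 0x46 (blk 8, set 0) → MISS  vc=[56]
6: 0xb2 (blk 22, set 6) → L1-HIT  vc=[56]
7: 0xc3 (blk 24, set 0) → MISS  vc=[56, 8]
8: 0xc4 (blk 24, set 0) → L1-HIT  vc=[56, 8]
9: 0x56 (blk 10, set 2) → MISS  vc=[56, 8]
10: 0x55 (blk 10, set 2) → L1-HIT  vc=[56, 8]
11: 0x44 (blk 8, set 0) → VC-HIT  vc=[56, 24]
12: 0x80 (blk 16, set 0) → MISS  vc=[56, 24, 8]
13: 0x43 (blk 8, set 0) → VC-HIT  vc=[56, 24, 16]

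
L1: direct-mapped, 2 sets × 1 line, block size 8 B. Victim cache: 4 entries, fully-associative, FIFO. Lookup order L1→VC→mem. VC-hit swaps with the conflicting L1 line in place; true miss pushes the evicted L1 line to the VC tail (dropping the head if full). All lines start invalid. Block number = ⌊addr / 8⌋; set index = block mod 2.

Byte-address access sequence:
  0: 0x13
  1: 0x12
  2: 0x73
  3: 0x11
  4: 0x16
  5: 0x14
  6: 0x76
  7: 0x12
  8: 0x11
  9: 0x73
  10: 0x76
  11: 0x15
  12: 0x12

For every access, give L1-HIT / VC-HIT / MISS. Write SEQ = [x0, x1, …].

  [0] addr=0x13 blk=2 s=0: MISS | VC []
  [1] addr=0x12 blk=2 s=0: L1-HIT | VC []
  [2] addr=0x73 blk=14 s=0: MISS | VC [2]
  [3] addr=0x11 blk=2 s=0: VC-HIT | VC [14]
  [4] addr=0x16 blk=2 s=0: L1-HIT | VC [14]
  [5] addr=0x14 blk=2 s=0: L1-HIT | VC [14]
  [6] addr=0x76 blk=14 s=0: VC-HIT | VC [2]
  [7] addr=0x12 blk=2 s=0: VC-HIT | VC [14]
  [8] addr=0x11 blk=2 s=0: L1-HIT | VC [14]
  [9] addr=0x73 blk=14 s=0: VC-HIT | VC [2]
  [10] addr=0x76 blk=14 s=0: L1-HIT | VC [2]
  [11] addr=0x15 blk=2 s=0: VC-HIT | VC [14]
  [12] addr=0x12 blk=2 s=0: L1-HIT | VC [14]

SEQ = [MISS, L1-HIT, MISS, VC-HIT, L1-HIT, L1-HIT, VC-HIT, VC-HIT, L1-HIT, VC-HIT, L1-HIT, VC-HIT, L1-HIT]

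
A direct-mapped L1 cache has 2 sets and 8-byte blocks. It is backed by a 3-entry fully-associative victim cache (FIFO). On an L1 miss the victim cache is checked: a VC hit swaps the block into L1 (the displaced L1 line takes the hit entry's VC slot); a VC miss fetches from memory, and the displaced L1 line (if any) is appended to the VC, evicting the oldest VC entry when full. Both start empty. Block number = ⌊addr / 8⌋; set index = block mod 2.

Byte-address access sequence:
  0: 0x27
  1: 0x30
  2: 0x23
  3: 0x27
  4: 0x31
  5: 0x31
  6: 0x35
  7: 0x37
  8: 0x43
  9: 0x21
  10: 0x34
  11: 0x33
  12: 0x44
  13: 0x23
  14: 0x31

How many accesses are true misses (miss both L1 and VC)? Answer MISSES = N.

MISSES = 3

  [0] addr=0x27 blk=4 s=0: MISS | VC []
  [1] addr=0x30 blk=6 s=0: MISS | VC [4]
  [2] addr=0x23 blk=4 s=0: VC-HIT | VC [6]
  [3] addr=0x27 blk=4 s=0: L1-HIT | VC [6]
  [4] addr=0x31 blk=6 s=0: VC-HIT | VC [4]
  [5] addr=0x31 blk=6 s=0: L1-HIT | VC [4]
  [6] addr=0x35 blk=6 s=0: L1-HIT | VC [4]
  [7] addr=0x37 blk=6 s=0: L1-HIT | VC [4]
  [8] addr=0x43 blk=8 s=0: MISS | VC [4, 6]
  [9] addr=0x21 blk=4 s=0: VC-HIT | VC [8, 6]
  [10] addr=0x34 blk=6 s=0: VC-HIT | VC [8, 4]
  [11] addr=0x33 blk=6 s=0: L1-HIT | VC [8, 4]
  [12] addr=0x44 blk=8 s=0: VC-HIT | VC [6, 4]
  [13] addr=0x23 blk=4 s=0: VC-HIT | VC [6, 8]
  [14] addr=0x31 blk=6 s=0: VC-HIT | VC [4, 8]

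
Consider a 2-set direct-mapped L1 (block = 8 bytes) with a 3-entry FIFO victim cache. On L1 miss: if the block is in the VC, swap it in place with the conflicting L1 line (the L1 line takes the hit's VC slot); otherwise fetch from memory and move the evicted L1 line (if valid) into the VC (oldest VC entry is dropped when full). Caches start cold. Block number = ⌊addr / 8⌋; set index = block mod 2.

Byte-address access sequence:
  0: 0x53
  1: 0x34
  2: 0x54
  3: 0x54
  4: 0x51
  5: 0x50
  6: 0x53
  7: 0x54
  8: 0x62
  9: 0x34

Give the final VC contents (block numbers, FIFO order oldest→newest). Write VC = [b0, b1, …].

#0 0x53→b10/s0 MISS; vc=[]
#1 0x34→b6/s0 MISS; vc=[10]
#2 0x54→b10/s0 VC-HIT; vc=[6]
#3 0x54→b10/s0 L1-HIT; vc=[6]
#4 0x51→b10/s0 L1-HIT; vc=[6]
#5 0x50→b10/s0 L1-HIT; vc=[6]
#6 0x53→b10/s0 L1-HIT; vc=[6]
#7 0x54→b10/s0 L1-HIT; vc=[6]
#8 0x62→b12/s0 MISS; vc=[6,10]
#9 0x34→b6/s0 VC-HIT; vc=[12,10]

VC = [12, 10]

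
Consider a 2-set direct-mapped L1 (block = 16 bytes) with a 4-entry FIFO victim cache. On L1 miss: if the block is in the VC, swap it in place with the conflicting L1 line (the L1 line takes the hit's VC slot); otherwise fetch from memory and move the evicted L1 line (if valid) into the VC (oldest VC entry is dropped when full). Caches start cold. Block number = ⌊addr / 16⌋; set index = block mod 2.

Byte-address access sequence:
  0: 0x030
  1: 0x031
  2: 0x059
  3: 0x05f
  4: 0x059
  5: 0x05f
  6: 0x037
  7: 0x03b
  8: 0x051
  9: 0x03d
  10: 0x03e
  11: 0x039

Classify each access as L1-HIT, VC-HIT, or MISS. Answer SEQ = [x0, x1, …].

  [0] addr=0x30 blk=3 s=1: MISS | VC []
  [1] addr=0x31 blk=3 s=1: L1-HIT | VC []
  [2] addr=0x59 blk=5 s=1: MISS | VC [3]
  [3] addr=0x5f blk=5 s=1: L1-HIT | VC [3]
  [4] addr=0x59 blk=5 s=1: L1-HIT | VC [3]
  [5] addr=0x5f blk=5 s=1: L1-HIT | VC [3]
  [6] addr=0x37 blk=3 s=1: VC-HIT | VC [5]
  [7] addr=0x3b blk=3 s=1: L1-HIT | VC [5]
  [8] addr=0x51 blk=5 s=1: VC-HIT | VC [3]
  [9] addr=0x3d blk=3 s=1: VC-HIT | VC [5]
  [10] addr=0x3e blk=3 s=1: L1-HIT | VC [5]
  [11] addr=0x39 blk=3 s=1: L1-HIT | VC [5]

SEQ = [MISS, L1-HIT, MISS, L1-HIT, L1-HIT, L1-HIT, VC-HIT, L1-HIT, VC-HIT, VC-HIT, L1-HIT, L1-HIT]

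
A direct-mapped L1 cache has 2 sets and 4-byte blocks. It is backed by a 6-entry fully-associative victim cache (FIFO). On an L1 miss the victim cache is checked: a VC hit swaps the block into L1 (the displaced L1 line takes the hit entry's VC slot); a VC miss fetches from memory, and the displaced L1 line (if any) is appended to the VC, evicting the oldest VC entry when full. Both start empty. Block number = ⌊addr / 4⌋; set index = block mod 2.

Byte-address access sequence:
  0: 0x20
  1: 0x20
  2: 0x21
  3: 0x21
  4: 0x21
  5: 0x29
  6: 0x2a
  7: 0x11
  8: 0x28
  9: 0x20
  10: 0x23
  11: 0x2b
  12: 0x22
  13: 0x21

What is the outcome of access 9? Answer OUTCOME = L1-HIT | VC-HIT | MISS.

OUTCOME = VC-HIT

  [0] addr=0x20 blk=8 s=0: MISS | VC []
  [1] addr=0x20 blk=8 s=0: L1-HIT | VC []
  [2] addr=0x21 blk=8 s=0: L1-HIT | VC []
  [3] addr=0x21 blk=8 s=0: L1-HIT | VC []
  [4] addr=0x21 blk=8 s=0: L1-HIT | VC []
  [5] addr=0x29 blk=10 s=0: MISS | VC [8]
  [6] addr=0x2a blk=10 s=0: L1-HIT | VC [8]
  [7] addr=0x11 blk=4 s=0: MISS | VC [8, 10]
  [8] addr=0x28 blk=10 s=0: VC-HIT | VC [8, 4]
  [9] addr=0x20 blk=8 s=0: VC-HIT | VC [10, 4]
  [10] addr=0x23 blk=8 s=0: L1-HIT | VC [10, 4]
  [11] addr=0x2b blk=10 s=0: VC-HIT | VC [8, 4]
  [12] addr=0x22 blk=8 s=0: VC-HIT | VC [10, 4]
  [13] addr=0x21 blk=8 s=0: L1-HIT | VC [10, 4]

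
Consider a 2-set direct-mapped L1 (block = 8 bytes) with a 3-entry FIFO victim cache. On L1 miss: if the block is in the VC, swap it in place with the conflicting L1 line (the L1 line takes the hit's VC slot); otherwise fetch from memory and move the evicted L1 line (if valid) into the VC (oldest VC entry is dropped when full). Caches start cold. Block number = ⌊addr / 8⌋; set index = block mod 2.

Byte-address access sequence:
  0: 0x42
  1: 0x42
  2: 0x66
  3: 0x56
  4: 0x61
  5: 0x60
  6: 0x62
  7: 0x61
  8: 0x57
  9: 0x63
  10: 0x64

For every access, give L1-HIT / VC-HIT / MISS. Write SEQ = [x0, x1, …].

SEQ = [MISS, L1-HIT, MISS, MISS, VC-HIT, L1-HIT, L1-HIT, L1-HIT, VC-HIT, VC-HIT, L1-HIT]

#0 0x42→b8/s0 MISS; vc=[]
#1 0x42→b8/s0 L1-HIT; vc=[]
#2 0x66→b12/s0 MISS; vc=[8]
#3 0x56→b10/s0 MISS; vc=[8,12]
#4 0x61→b12/s0 VC-HIT; vc=[8,10]
#5 0x60→b12/s0 L1-HIT; vc=[8,10]
#6 0x62→b12/s0 L1-HIT; vc=[8,10]
#7 0x61→b12/s0 L1-HIT; vc=[8,10]
#8 0x57→b10/s0 VC-HIT; vc=[8,12]
#9 0x63→b12/s0 VC-HIT; vc=[8,10]
#10 0x64→b12/s0 L1-HIT; vc=[8,10]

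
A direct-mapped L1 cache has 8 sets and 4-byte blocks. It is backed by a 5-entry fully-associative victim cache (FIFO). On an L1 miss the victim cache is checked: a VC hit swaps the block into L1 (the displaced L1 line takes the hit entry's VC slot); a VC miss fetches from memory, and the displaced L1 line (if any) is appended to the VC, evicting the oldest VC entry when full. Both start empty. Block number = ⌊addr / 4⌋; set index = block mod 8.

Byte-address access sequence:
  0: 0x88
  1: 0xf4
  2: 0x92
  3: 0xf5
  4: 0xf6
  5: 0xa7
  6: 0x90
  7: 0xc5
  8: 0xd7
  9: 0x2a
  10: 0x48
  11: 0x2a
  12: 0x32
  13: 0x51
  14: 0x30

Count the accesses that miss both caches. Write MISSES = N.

0: 0x88 (blk 34, set 2) → MISS  vc=[]
1: 0xf4 (blk 61, set 5) → MISS  vc=[]
2: 0x92 (blk 36, set 4) → MISS  vc=[]
3: 0xf5 (blk 61, set 5) → L1-HIT  vc=[]
4: 0xf6 (blk 61, set 5) → L1-HIT  vc=[]
5: 0xa7 (blk 41, set 1) → MISS  vc=[]
6: 0x90 (blk 36, set 4) → L1-HIT  vc=[]
7: 0xc5 (blk 49, set 1) → MISS  vc=[41]
8: 0xd7 (blk 53, set 5) → MISS  vc=[41, 61]
9: 0x2a (blk 10, set 2) → MISS  vc=[41, 61, 34]
10: 0x48 (blk 18, set 2) → MISS  vc=[41, 61, 34, 10]
11: 0x2a (blk 10, set 2) → VC-HIT  vc=[41, 61, 34, 18]
12: 0x32 (blk 12, set 4) → MISS  vc=[41, 61, 34, 18, 36]
13: 0x51 (blk 20, set 4) → MISS  vc=[61, 34, 18, 36, 12]
14: 0x30 (blk 12, set 4) → VC-HIT  vc=[61, 34, 18, 36, 20]

MISSES = 10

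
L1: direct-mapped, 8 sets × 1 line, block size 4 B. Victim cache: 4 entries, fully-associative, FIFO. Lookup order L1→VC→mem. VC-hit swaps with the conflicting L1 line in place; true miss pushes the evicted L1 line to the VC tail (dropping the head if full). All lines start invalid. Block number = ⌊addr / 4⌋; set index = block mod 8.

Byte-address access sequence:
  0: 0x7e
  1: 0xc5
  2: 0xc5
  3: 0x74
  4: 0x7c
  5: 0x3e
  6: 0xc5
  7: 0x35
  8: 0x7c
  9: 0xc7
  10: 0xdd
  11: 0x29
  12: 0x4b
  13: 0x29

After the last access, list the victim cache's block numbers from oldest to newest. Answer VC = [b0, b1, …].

0: 0x7e (blk 31, set 7) → MISS  vc=[]
1: 0xc5 (blk 49, set 1) → MISS  vc=[]
2: 0xc5 (blk 49, set 1) → L1-HIT  vc=[]
3: 0x74 (blk 29, set 5) → MISS  vc=[]
4: 0x7c (blk 31, set 7) → L1-HIT  vc=[]
5: 0x3e (blk 15, set 7) → MISS  vc=[31]
6: 0xc5 (blk 49, set 1) → L1-HIT  vc=[31]
7: 0x35 (blk 13, set 5) → MISS  vc=[31, 29]
8: 0x7c (blk 31, set 7) → VC-HIT  vc=[15, 29]
9: 0xc7 (blk 49, set 1) → L1-HIT  vc=[15, 29]
10: 0xdd (blk 55, set 7) → MISS  vc=[15, 29, 31]
11: 0x29 (blk 10, set 2) → MISS  vc=[15, 29, 31]
12: 0x4b (blk 18, set 2) → MISS  vc=[15, 29, 31, 10]
13: 0x29 (blk 10, set 2) → VC-HIT  vc=[15, 29, 31, 18]

VC = [15, 29, 31, 18]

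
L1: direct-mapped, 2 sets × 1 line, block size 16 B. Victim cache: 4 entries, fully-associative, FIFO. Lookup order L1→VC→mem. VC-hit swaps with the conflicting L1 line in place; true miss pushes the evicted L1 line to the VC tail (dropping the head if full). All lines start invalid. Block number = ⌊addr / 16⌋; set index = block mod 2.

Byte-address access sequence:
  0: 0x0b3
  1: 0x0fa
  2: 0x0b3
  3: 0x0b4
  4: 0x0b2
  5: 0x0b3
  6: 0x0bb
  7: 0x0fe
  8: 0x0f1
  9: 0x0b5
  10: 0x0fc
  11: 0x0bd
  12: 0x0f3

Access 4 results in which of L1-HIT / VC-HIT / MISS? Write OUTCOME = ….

#0 0xb3→b11/s1 MISS; vc=[]
#1 0xfa→b15/s1 MISS; vc=[11]
#2 0xb3→b11/s1 VC-HIT; vc=[15]
#3 0xb4→b11/s1 L1-HIT; vc=[15]
#4 0xb2→b11/s1 L1-HIT; vc=[15]
#5 0xb3→b11/s1 L1-HIT; vc=[15]
#6 0xbb→b11/s1 L1-HIT; vc=[15]
#7 0xfe→b15/s1 VC-HIT; vc=[11]
#8 0xf1→b15/s1 L1-HIT; vc=[11]
#9 0xb5→b11/s1 VC-HIT; vc=[15]
#10 0xfc→b15/s1 VC-HIT; vc=[11]
#11 0xbd→b11/s1 VC-HIT; vc=[15]
#12 0xf3→b15/s1 VC-HIT; vc=[11]

OUTCOME = L1-HIT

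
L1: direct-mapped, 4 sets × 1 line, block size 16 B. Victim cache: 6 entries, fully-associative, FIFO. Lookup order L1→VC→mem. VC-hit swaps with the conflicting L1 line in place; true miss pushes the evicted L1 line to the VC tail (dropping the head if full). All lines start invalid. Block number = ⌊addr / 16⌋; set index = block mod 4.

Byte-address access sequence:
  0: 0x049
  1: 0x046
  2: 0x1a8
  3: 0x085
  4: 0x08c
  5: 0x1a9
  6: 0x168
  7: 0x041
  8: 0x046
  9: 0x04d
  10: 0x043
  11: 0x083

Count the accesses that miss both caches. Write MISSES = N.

MISSES = 4

0: 0x49 (blk 4, set 0) → MISS  vc=[]
1: 0x46 (blk 4, set 0) → L1-HIT  vc=[]
2: 0x1a8 (blk 26, set 2) → MISS  vc=[]
3: 0x85 (blk 8, set 0) → MISS  vc=[4]
4: 0x8c (blk 8, set 0) → L1-HIT  vc=[4]
5: 0x1a9 (blk 26, set 2) → L1-HIT  vc=[4]
6: 0x168 (blk 22, set 2) → MISS  vc=[4, 26]
7: 0x41 (blk 4, set 0) → VC-HIT  vc=[8, 26]
8: 0x46 (blk 4, set 0) → L1-HIT  vc=[8, 26]
9: 0x4d (blk 4, set 0) → L1-HIT  vc=[8, 26]
10: 0x43 (blk 4, set 0) → L1-HIT  vc=[8, 26]
11: 0x83 (blk 8, set 0) → VC-HIT  vc=[4, 26]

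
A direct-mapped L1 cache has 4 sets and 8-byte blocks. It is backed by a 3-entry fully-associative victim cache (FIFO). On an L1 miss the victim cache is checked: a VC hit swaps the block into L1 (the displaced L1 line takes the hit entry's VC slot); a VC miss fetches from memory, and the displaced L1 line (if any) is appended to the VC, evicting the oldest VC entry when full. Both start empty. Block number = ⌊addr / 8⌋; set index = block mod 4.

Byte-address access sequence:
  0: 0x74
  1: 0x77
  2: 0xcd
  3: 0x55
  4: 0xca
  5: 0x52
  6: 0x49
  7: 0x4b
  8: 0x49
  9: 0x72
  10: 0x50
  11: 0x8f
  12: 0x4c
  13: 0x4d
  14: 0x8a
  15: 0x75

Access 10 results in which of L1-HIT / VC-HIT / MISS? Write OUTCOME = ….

#0 0x74→b14/s2 MISS; vc=[]
#1 0x77→b14/s2 L1-HIT; vc=[]
#2 0xcd→b25/s1 MISS; vc=[]
#3 0x55→b10/s2 MISS; vc=[14]
#4 0xca→b25/s1 L1-HIT; vc=[14]
#5 0x52→b10/s2 L1-HIT; vc=[14]
#6 0x49→b9/s1 MISS; vc=[14,25]
#7 0x4b→b9/s1 L1-HIT; vc=[14,25]
#8 0x49→b9/s1 L1-HIT; vc=[14,25]
#9 0x72→b14/s2 VC-HIT; vc=[10,25]
#10 0x50→b10/s2 VC-HIT; vc=[14,25]
#11 0x8f→b17/s1 MISS; vc=[14,25,9]
#12 0x4c→b9/s1 VC-HIT; vc=[14,25,17]
#13 0x4d→b9/s1 L1-HIT; vc=[14,25,17]
#14 0x8a→b17/s1 VC-HIT; vc=[14,25,9]
#15 0x75→b14/s2 VC-HIT; vc=[10,25,9]

OUTCOME = VC-HIT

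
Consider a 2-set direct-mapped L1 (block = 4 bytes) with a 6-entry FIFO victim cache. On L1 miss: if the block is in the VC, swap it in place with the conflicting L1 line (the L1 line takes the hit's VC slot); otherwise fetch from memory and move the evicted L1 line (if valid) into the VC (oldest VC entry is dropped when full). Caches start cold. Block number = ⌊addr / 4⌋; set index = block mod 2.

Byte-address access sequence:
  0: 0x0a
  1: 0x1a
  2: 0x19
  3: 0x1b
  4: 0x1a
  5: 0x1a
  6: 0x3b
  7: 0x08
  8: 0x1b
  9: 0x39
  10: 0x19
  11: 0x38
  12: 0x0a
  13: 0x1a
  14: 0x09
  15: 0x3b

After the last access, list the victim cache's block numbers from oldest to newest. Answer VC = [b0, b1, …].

VC = [6, 2]

0: 0xa (blk 2, set 0) → MISS  vc=[]
1: 0x1a (blk 6, set 0) → MISS  vc=[2]
2: 0x19 (blk 6, set 0) → L1-HIT  vc=[2]
3: 0x1b (blk 6, set 0) → L1-HIT  vc=[2]
4: 0x1a (blk 6, set 0) → L1-HIT  vc=[2]
5: 0x1a (blk 6, set 0) → L1-HIT  vc=[2]
6: 0x3b (blk 14, set 0) → MISS  vc=[2, 6]
7: 0x8 (blk 2, set 0) → VC-HIT  vc=[14, 6]
8: 0x1b (blk 6, set 0) → VC-HIT  vc=[14, 2]
9: 0x39 (blk 14, set 0) → VC-HIT  vc=[6, 2]
10: 0x19 (blk 6, set 0) → VC-HIT  vc=[14, 2]
11: 0x38 (blk 14, set 0) → VC-HIT  vc=[6, 2]
12: 0xa (blk 2, set 0) → VC-HIT  vc=[6, 14]
13: 0x1a (blk 6, set 0) → VC-HIT  vc=[2, 14]
14: 0x9 (blk 2, set 0) → VC-HIT  vc=[6, 14]
15: 0x3b (blk 14, set 0) → VC-HIT  vc=[6, 2]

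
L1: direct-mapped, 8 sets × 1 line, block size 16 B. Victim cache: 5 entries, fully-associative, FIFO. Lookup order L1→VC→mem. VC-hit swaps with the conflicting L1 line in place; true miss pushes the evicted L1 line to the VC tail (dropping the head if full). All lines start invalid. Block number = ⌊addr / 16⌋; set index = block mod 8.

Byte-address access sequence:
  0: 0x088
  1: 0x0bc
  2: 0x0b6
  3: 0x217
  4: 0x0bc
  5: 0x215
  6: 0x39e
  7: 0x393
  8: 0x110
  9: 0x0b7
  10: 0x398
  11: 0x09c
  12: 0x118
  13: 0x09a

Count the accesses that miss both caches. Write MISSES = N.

MISSES = 6

  [0] addr=0x88 blk=8 s=0: MISS | VC []
  [1] addr=0xbc blk=11 s=3: MISS | VC []
  [2] addr=0xb6 blk=11 s=3: L1-HIT | VC []
  [3] addr=0x217 blk=33 s=1: MISS | VC []
  [4] addr=0xbc blk=11 s=3: L1-HIT | VC []
  [5] addr=0x215 blk=33 s=1: L1-HIT | VC []
  [6] addr=0x39e blk=57 s=1: MISS | VC [33]
  [7] addr=0x393 blk=57 s=1: L1-HIT | VC [33]
  [8] addr=0x110 blk=17 s=1: MISS | VC [33, 57]
  [9] addr=0xb7 blk=11 s=3: L1-HIT | VC [33, 57]
  [10] addr=0x398 blk=57 s=1: VC-HIT | VC [33, 17]
  [11] addr=0x9c blk=9 s=1: MISS | VC [33, 17, 57]
  [12] addr=0x118 blk=17 s=1: VC-HIT | VC [33, 9, 57]
  [13] addr=0x9a blk=9 s=1: VC-HIT | VC [33, 17, 57]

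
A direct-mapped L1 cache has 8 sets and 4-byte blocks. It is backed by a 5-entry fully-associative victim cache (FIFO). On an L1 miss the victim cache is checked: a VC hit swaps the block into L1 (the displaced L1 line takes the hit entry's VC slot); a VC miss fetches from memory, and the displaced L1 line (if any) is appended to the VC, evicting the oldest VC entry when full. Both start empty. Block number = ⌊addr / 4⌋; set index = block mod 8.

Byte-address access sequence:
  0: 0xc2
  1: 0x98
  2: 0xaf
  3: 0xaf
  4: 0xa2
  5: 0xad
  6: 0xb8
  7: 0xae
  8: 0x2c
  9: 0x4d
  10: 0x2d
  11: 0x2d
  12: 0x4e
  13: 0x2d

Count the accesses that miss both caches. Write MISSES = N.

MISSES = 7

0: 0xc2 (blk 48, set 0) → MISS  vc=[]
1: 0x98 (blk 38, set 6) → MISS  vc=[]
2: 0xaf (blk 43, set 3) → MISS  vc=[]
3: 0xaf (blk 43, set 3) → L1-HIT  vc=[]
4: 0xa2 (blk 40, set 0) → MISS  vc=[48]
5: 0xad (blk 43, set 3) → L1-HIT  vc=[48]
6: 0xb8 (blk 46, set 6) → MISS  vc=[48, 38]
7: 0xae (blk 43, set 3) → L1-HIT  vc=[48, 38]
8: 0x2c (blk 11, set 3) → MISS  vc=[48, 38, 43]
9: 0x4d (blk 19, set 3) → MISS  vc=[48, 38, 43, 11]
10: 0x2d (blk 11, set 3) → VC-HIT  vc=[48, 38, 43, 19]
11: 0x2d (blk 11, set 3) → L1-HIT  vc=[48, 38, 43, 19]
12: 0x4e (blk 19, set 3) → VC-HIT  vc=[48, 38, 43, 11]
13: 0x2d (blk 11, set 3) → VC-HIT  vc=[48, 38, 43, 19]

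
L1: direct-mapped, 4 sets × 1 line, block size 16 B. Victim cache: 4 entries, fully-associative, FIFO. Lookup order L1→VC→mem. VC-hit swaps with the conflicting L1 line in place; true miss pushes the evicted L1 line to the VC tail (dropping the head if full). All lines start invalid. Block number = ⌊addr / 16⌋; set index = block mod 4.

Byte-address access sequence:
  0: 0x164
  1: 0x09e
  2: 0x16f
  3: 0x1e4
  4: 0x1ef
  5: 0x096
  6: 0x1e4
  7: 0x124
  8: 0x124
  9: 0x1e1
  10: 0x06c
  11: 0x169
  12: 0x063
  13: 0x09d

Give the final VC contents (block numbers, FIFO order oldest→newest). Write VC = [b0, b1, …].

  [0] addr=0x164 blk=22 s=2: MISS | VC []
  [1] addr=0x9e blk=9 s=1: MISS | VC []
  [2] addr=0x16f blk=22 s=2: L1-HIT | VC []
  [3] addr=0x1e4 blk=30 s=2: MISS | VC [22]
  [4] addr=0x1ef blk=30 s=2: L1-HIT | VC [22]
  [5] addr=0x96 blk=9 s=1: L1-HIT | VC [22]
  [6] addr=0x1e4 blk=30 s=2: L1-HIT | VC [22]
  [7] addr=0x124 blk=18 s=2: MISS | VC [22, 30]
  [8] addr=0x124 blk=18 s=2: L1-HIT | VC [22, 30]
  [9] addr=0x1e1 blk=30 s=2: VC-HIT | VC [22, 18]
  [10] addr=0x6c blk=6 s=2: MISS | VC [22, 18, 30]
  [11] addr=0x169 blk=22 s=2: VC-HIT | VC [6, 18, 30]
  [12] addr=0x63 blk=6 s=2: VC-HIT | VC [22, 18, 30]
  [13] addr=0x9d blk=9 s=1: L1-HIT | VC [22, 18, 30]

VC = [22, 18, 30]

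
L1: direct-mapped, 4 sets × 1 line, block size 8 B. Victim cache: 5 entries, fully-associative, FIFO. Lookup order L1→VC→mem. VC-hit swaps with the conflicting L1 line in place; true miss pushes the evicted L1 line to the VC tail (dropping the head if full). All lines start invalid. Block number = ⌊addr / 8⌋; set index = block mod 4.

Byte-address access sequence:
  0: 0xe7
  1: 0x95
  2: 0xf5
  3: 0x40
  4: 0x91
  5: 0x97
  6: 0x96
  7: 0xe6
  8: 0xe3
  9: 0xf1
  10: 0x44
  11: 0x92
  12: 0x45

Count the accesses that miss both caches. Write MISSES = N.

  [0] addr=0xe7 blk=28 s=0: MISS | VC []
  [1] addr=0x95 blk=18 s=2: MISS | VC []
  [2] addr=0xf5 blk=30 s=2: MISS | VC [18]
  [3] addr=0x40 blk=8 s=0: MISS | VC [18, 28]
  [4] addr=0x91 blk=18 s=2: VC-HIT | VC [30, 28]
  [5] addr=0x97 blk=18 s=2: L1-HIT | VC [30, 28]
  [6] addr=0x96 blk=18 s=2: L1-HIT | VC [30, 28]
  [7] addr=0xe6 blk=28 s=0: VC-HIT | VC [30, 8]
  [8] addr=0xe3 blk=28 s=0: L1-HIT | VC [30, 8]
  [9] addr=0xf1 blk=30 s=2: VC-HIT | VC [18, 8]
  [10] addr=0x44 blk=8 s=0: VC-HIT | VC [18, 28]
  [11] addr=0x92 blk=18 s=2: VC-HIT | VC [30, 28]
  [12] addr=0x45 blk=8 s=0: L1-HIT | VC [30, 28]

MISSES = 4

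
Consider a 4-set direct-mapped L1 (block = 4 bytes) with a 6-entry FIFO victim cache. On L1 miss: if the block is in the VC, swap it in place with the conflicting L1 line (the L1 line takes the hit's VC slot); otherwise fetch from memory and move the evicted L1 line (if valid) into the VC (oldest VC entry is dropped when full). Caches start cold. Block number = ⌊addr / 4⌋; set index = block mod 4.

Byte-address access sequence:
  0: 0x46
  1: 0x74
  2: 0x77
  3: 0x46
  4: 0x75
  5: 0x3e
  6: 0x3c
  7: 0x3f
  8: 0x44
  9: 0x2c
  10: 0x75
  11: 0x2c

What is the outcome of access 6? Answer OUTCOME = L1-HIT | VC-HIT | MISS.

#0 0x46→b17/s1 MISS; vc=[]
#1 0x74→b29/s1 MISS; vc=[17]
#2 0x77→b29/s1 L1-HIT; vc=[17]
#3 0x46→b17/s1 VC-HIT; vc=[29]
#4 0x75→b29/s1 VC-HIT; vc=[17]
#5 0x3e→b15/s3 MISS; vc=[17]
#6 0x3c→b15/s3 L1-HIT; vc=[17]
#7 0x3f→b15/s3 L1-HIT; vc=[17]
#8 0x44→b17/s1 VC-HIT; vc=[29]
#9 0x2c→b11/s3 MISS; vc=[29,15]
#10 0x75→b29/s1 VC-HIT; vc=[17,15]
#11 0x2c→b11/s3 L1-HIT; vc=[17,15]

OUTCOME = L1-HIT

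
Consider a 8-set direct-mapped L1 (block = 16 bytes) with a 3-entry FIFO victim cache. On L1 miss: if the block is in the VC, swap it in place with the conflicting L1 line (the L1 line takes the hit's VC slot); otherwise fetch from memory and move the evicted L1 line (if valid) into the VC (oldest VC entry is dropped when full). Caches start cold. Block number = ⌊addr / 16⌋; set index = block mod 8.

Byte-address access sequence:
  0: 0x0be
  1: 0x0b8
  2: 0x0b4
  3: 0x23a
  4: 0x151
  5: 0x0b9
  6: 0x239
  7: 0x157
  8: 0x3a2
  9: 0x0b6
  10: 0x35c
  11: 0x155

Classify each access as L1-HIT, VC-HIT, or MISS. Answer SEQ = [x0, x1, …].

  [0] addr=0xbe blk=11 s=3: MISS | VC []
  [1] addr=0xb8 blk=11 s=3: L1-HIT | VC []
  [2] addr=0xb4 blk=11 s=3: L1-HIT | VC []
  [3] addr=0x23a blk=35 s=3: MISS | VC [11]
  [4] addr=0x151 blk=21 s=5: MISS | VC [11]
  [5] addr=0xb9 blk=11 s=3: VC-HIT | VC [35]
  [6] addr=0x239 blk=35 s=3: VC-HIT | VC [11]
  [7] addr=0x157 blk=21 s=5: L1-HIT | VC [11]
  [8] addr=0x3a2 blk=58 s=2: MISS | VC [11]
  [9] addr=0xb6 blk=11 s=3: VC-HIT | VC [35]
  [10] addr=0x35c blk=53 s=5: MISS | VC [35, 21]
  [11] addr=0x155 blk=21 s=5: VC-HIT | VC [35, 53]

SEQ = [MISS, L1-HIT, L1-HIT, MISS, MISS, VC-HIT, VC-HIT, L1-HIT, MISS, VC-HIT, MISS, VC-HIT]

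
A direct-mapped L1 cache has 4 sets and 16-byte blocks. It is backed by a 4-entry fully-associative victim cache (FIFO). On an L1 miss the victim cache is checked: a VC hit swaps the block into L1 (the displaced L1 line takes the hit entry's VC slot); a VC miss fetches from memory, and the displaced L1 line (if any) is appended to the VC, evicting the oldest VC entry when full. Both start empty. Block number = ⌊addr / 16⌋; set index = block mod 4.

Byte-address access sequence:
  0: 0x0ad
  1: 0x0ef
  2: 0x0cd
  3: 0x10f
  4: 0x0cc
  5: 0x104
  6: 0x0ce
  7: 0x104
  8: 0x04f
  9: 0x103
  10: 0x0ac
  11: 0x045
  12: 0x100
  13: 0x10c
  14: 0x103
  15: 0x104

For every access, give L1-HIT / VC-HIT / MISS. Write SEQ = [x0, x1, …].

SEQ = [MISS, MISS, MISS, MISS, VC-HIT, VC-HIT, VC-HIT, VC-HIT, MISS, VC-HIT, VC-HIT, VC-HIT, VC-HIT, L1-HIT, L1-HIT, L1-HIT]

#0 0xad→b10/s2 MISS; vc=[]
#1 0xef→b14/s2 MISS; vc=[10]
#2 0xcd→b12/s0 MISS; vc=[10]
#3 0x10f→b16/s0 MISS; vc=[10,12]
#4 0xcc→b12/s0 VC-HIT; vc=[10,16]
#5 0x104→b16/s0 VC-HIT; vc=[10,12]
#6 0xce→b12/s0 VC-HIT; vc=[10,16]
#7 0x104→b16/s0 VC-HIT; vc=[10,12]
#8 0x4f→b4/s0 MISS; vc=[10,12,16]
#9 0x103→b16/s0 VC-HIT; vc=[10,12,4]
#10 0xac→b10/s2 VC-HIT; vc=[14,12,4]
#11 0x45→b4/s0 VC-HIT; vc=[14,12,16]
#12 0x100→b16/s0 VC-HIT; vc=[14,12,4]
#13 0x10c→b16/s0 L1-HIT; vc=[14,12,4]
#14 0x103→b16/s0 L1-HIT; vc=[14,12,4]
#15 0x104→b16/s0 L1-HIT; vc=[14,12,4]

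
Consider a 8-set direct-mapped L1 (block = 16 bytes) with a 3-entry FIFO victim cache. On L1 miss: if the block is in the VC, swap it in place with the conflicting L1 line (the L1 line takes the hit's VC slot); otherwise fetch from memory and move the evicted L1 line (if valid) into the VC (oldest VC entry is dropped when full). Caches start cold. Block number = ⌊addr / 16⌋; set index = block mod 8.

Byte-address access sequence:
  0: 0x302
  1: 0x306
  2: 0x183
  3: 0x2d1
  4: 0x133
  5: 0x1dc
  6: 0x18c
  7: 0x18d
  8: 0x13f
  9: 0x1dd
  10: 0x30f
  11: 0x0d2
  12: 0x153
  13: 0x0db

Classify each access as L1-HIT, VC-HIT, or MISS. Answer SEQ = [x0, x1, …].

#0 0x302→b48/s0 MISS; vc=[]
#1 0x306→b48/s0 L1-HIT; vc=[]
#2 0x183→b24/s0 MISS; vc=[48]
#3 0x2d1→b45/s5 MISS; vc=[48]
#4 0x133→b19/s3 MISS; vc=[48]
#5 0x1dc→b29/s5 MISS; vc=[48,45]
#6 0x18c→b24/s0 L1-HIT; vc=[48,45]
#7 0x18d→b24/s0 L1-HIT; vc=[48,45]
#8 0x13f→b19/s3 L1-HIT; vc=[48,45]
#9 0x1dd→b29/s5 L1-HIT; vc=[48,45]
#10 0x30f→b48/s0 VC-HIT; vc=[24,45]
#11 0xd2→b13/s5 MISS; vc=[24,45,29]
#12 0x153→b21/s5 MISS; vc=[45,29,13]
#13 0xdb→b13/s5 VC-HIT; vc=[45,29,21]

SEQ = [MISS, L1-HIT, MISS, MISS, MISS, MISS, L1-HIT, L1-HIT, L1-HIT, L1-HIT, VC-HIT, MISS, MISS, VC-HIT]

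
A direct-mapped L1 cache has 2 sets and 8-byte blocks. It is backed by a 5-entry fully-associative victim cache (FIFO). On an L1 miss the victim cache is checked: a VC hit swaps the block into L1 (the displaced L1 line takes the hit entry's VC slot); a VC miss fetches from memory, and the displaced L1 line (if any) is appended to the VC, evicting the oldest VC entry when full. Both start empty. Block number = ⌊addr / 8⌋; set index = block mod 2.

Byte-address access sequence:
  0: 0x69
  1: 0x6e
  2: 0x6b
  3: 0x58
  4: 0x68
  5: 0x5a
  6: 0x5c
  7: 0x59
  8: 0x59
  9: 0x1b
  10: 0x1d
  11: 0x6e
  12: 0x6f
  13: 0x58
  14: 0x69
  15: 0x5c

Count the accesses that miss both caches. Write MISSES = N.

  [0] addr=0x69 blk=13 s=1: MISS | VC []
  [1] addr=0x6e blk=13 s=1: L1-HIT | VC []
  [2] addr=0x6b blk=13 s=1: L1-HIT | VC []
  [3] addr=0x58 blk=11 s=1: MISS | VC [13]
  [4] addr=0x68 blk=13 s=1: VC-HIT | VC [11]
  [5] addr=0x5a blk=11 s=1: VC-HIT | VC [13]
  [6] addr=0x5c blk=11 s=1: L1-HIT | VC [13]
  [7] addr=0x59 blk=11 s=1: L1-HIT | VC [13]
  [8] addr=0x59 blk=11 s=1: L1-HIT | VC [13]
  [9] addr=0x1b blk=3 s=1: MISS | VC [13, 11]
  [10] addr=0x1d blk=3 s=1: L1-HIT | VC [13, 11]
  [11] addr=0x6e blk=13 s=1: VC-HIT | VC [3, 11]
  [12] addr=0x6f blk=13 s=1: L1-HIT | VC [3, 11]
  [13] addr=0x58 blk=11 s=1: VC-HIT | VC [3, 13]
  [14] addr=0x69 blk=13 s=1: VC-HIT | VC [3, 11]
  [15] addr=0x5c blk=11 s=1: VC-HIT | VC [3, 13]

MISSES = 3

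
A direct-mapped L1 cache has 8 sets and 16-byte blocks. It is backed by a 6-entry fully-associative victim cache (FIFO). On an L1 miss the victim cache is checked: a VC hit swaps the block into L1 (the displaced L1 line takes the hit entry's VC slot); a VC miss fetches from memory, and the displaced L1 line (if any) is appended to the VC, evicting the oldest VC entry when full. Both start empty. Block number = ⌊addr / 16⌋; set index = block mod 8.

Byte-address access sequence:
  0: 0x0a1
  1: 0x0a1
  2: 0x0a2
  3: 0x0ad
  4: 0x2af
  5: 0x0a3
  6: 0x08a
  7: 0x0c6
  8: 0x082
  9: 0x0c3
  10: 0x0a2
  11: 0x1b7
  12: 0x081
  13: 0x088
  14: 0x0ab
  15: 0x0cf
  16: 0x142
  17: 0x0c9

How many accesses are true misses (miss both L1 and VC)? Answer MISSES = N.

  [0] addr=0xa1 blk=10 s=2: MISS | VC []
  [1] addr=0xa1 blk=10 s=2: L1-HIT | VC []
  [2] addr=0xa2 blk=10 s=2: L1-HIT | VC []
  [3] addr=0xad blk=10 s=2: L1-HIT | VC []
  [4] addr=0x2af blk=42 s=2: MISS | VC [10]
  [5] addr=0xa3 blk=10 s=2: VC-HIT | VC [42]
  [6] addr=0x8a blk=8 s=0: MISS | VC [42]
  [7] addr=0xc6 blk=12 s=4: MISS | VC [42]
  [8] addr=0x82 blk=8 s=0: L1-HIT | VC [42]
  [9] addr=0xc3 blk=12 s=4: L1-HIT | VC [42]
  [10] addr=0xa2 blk=10 s=2: L1-HIT | VC [42]
  [11] addr=0x1b7 blk=27 s=3: MISS | VC [42]
  [12] addr=0x81 blk=8 s=0: L1-HIT | VC [42]
  [13] addr=0x88 blk=8 s=0: L1-HIT | VC [42]
  [14] addr=0xab blk=10 s=2: L1-HIT | VC [42]
  [15] addr=0xcf blk=12 s=4: L1-HIT | VC [42]
  [16] addr=0x142 blk=20 s=4: MISS | VC [42, 12]
  [17] addr=0xc9 blk=12 s=4: VC-HIT | VC [42, 20]

MISSES = 6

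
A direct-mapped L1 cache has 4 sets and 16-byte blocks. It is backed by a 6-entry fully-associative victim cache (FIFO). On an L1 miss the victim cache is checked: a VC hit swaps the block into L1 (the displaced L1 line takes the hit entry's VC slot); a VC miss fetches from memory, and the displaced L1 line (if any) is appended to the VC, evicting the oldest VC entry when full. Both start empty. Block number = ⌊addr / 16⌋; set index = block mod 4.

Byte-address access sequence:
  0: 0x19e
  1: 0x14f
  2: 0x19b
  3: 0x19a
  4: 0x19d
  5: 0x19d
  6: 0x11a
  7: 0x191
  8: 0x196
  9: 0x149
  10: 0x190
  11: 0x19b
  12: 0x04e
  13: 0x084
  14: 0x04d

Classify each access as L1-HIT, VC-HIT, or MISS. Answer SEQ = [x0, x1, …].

SEQ = [MISS, MISS, L1-HIT, L1-HIT, L1-HIT, L1-HIT, MISS, VC-HIT, L1-HIT, L1-HIT, L1-HIT, L1-HIT, MISS, MISS, VC-HIT]

  [0] addr=0x19e blk=25 s=1: MISS | VC []
  [1] addr=0x14f blk=20 s=0: MISS | VC []
  [2] addr=0x19b blk=25 s=1: L1-HIT | VC []
  [3] addr=0x19a blk=25 s=1: L1-HIT | VC []
  [4] addr=0x19d blk=25 s=1: L1-HIT | VC []
  [5] addr=0x19d blk=25 s=1: L1-HIT | VC []
  [6] addr=0x11a blk=17 s=1: MISS | VC [25]
  [7] addr=0x191 blk=25 s=1: VC-HIT | VC [17]
  [8] addr=0x196 blk=25 s=1: L1-HIT | VC [17]
  [9] addr=0x149 blk=20 s=0: L1-HIT | VC [17]
  [10] addr=0x190 blk=25 s=1: L1-HIT | VC [17]
  [11] addr=0x19b blk=25 s=1: L1-HIT | VC [17]
  [12] addr=0x4e blk=4 s=0: MISS | VC [17, 20]
  [13] addr=0x84 blk=8 s=0: MISS | VC [17, 20, 4]
  [14] addr=0x4d blk=4 s=0: VC-HIT | VC [17, 20, 8]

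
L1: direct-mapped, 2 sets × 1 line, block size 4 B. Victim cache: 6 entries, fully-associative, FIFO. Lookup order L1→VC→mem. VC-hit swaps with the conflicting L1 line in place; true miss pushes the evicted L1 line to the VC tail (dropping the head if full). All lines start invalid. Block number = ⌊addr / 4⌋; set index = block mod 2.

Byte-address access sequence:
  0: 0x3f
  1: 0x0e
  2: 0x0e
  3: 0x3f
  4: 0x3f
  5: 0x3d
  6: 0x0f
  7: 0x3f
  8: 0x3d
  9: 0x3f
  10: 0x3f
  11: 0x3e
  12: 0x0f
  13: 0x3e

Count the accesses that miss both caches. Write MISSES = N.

MISSES = 2

0: 0x3f (blk 15, set 1) → MISS  vc=[]
1: 0xe (blk 3, set 1) → MISS  vc=[15]
2: 0xe (blk 3, set 1) → L1-HIT  vc=[15]
3: 0x3f (blk 15, set 1) → VC-HIT  vc=[3]
4: 0x3f (blk 15, set 1) → L1-HIT  vc=[3]
5: 0x3d (blk 15, set 1) → L1-HIT  vc=[3]
6: 0xf (blk 3, set 1) → VC-HIT  vc=[15]
7: 0x3f (blk 15, set 1) → VC-HIT  vc=[3]
8: 0x3d (blk 15, set 1) → L1-HIT  vc=[3]
9: 0x3f (blk 15, set 1) → L1-HIT  vc=[3]
10: 0x3f (blk 15, set 1) → L1-HIT  vc=[3]
11: 0x3e (blk 15, set 1) → L1-HIT  vc=[3]
12: 0xf (blk 3, set 1) → VC-HIT  vc=[15]
13: 0x3e (blk 15, set 1) → VC-HIT  vc=[3]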